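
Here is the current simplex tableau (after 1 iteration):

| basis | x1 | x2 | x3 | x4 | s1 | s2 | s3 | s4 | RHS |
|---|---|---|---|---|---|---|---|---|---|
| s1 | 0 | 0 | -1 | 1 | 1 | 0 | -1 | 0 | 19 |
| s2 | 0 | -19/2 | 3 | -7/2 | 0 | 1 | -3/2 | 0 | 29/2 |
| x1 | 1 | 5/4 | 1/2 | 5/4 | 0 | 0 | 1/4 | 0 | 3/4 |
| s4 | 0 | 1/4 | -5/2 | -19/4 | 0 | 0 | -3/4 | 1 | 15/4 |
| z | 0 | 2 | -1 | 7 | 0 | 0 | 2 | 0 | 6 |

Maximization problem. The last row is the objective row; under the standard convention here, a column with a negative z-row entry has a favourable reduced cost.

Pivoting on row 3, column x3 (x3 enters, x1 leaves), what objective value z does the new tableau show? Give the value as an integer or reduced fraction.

15/2

Minimum ratio for x3: (3/4)/(1/2) = 3/2.
z changes by −(z-row coeff of x3)·ratio = −(-1)·(3/2) = 3/2.
New z = 6 + (3/2) = 15/2.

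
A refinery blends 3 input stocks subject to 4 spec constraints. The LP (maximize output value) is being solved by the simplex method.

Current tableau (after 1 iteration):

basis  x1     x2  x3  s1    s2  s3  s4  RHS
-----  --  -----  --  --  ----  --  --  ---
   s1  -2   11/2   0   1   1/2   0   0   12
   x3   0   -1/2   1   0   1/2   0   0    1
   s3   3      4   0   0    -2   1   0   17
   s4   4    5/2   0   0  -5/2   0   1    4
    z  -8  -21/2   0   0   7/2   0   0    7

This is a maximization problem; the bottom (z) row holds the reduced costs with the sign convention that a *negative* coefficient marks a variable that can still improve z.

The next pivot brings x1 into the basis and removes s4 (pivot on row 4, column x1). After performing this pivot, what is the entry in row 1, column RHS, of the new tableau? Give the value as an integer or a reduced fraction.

14

Pivot element is row 4, column x1: 4.
Normalize row 4: new (row 4, RHS) = 4/4 = 1.
row 1 ← row 1 − (-2)·(new row 4): 12 − (-2)·1 = 14.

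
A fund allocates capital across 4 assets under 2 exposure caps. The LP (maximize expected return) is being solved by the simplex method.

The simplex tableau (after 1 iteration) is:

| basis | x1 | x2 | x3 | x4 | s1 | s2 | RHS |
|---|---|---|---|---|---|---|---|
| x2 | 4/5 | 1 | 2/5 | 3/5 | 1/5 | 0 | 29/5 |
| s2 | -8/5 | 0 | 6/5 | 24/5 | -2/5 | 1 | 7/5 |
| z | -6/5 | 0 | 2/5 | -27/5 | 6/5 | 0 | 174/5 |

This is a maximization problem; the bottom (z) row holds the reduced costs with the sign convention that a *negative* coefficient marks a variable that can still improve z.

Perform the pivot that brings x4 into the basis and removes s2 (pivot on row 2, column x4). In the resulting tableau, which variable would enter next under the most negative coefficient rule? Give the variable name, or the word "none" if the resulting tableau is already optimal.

Pivot element 24/5. New z-row = old z-row − (-27/5)·(row 2/(24/5)).
Updated z-row coefficients: x1: -3, x2: 0, x3: 7/4, x4: 0, s1: 3/4, s2: 9/8.
The most negative is -3 in column x1, so x1 would enter next.

x1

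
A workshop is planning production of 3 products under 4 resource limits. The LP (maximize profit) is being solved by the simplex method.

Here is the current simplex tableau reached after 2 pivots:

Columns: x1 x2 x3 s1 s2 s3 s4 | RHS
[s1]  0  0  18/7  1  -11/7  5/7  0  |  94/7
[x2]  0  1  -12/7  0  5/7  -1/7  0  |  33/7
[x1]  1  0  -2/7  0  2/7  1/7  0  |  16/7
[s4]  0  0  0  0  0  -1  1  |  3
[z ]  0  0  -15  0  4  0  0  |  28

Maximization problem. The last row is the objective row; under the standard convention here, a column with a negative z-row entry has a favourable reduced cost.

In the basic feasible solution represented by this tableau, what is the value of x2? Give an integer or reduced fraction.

33/7

x2 is basic (row 2); its value is the RHS of that row: 33/7.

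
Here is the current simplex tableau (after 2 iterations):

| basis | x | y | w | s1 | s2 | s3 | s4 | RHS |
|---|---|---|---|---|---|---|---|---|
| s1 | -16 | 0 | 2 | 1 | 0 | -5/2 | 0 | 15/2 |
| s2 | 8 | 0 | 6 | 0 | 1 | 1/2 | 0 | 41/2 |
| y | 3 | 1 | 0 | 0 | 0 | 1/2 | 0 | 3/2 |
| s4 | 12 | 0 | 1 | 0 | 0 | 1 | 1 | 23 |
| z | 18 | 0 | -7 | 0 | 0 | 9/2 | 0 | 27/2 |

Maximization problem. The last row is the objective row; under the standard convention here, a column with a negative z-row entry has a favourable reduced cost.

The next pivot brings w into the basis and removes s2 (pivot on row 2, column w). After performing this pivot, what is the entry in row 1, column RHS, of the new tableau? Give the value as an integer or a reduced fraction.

Pivot element is row 2, column w: 6.
Normalize row 2: new (row 2, RHS) = (41/2)/6 = 41/12.
row 1 ← row 1 − 2·(new row 2): 15/2 − 2·(41/12) = 2/3.

2/3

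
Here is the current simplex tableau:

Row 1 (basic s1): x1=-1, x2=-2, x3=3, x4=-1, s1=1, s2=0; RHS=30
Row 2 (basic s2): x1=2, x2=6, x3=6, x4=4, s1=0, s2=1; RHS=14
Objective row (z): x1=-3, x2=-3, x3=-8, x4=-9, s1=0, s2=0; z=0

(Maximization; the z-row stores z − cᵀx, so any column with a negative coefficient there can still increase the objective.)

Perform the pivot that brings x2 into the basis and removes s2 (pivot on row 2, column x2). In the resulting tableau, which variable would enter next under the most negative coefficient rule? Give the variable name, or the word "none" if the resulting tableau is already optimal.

Pivot element 6. New z-row = old z-row − (-3)·(row 2/6).
Updated z-row coefficients: x1: -2, x2: 0, x3: -5, x4: -7, s1: 0, s2: 1/2.
The most negative is -7 in column x4, so x4 would enter next.

x4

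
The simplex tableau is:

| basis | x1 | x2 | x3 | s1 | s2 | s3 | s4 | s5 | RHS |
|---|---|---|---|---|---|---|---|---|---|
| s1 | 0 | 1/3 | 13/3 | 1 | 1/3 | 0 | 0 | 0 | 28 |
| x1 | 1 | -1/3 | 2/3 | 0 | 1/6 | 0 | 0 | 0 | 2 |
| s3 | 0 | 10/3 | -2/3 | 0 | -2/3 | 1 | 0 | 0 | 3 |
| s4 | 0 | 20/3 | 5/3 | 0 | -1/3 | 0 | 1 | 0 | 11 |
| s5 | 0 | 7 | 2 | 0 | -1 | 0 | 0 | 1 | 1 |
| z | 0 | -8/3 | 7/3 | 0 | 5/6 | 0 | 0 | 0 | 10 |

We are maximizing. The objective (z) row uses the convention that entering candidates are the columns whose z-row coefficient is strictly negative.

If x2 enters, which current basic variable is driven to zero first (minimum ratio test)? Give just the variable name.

Ratios: row 1 (s1): 28/(1/3) = 84; row 2 (x1): entry -1/3 ≤ 0, skip; row 3 (s3): 3/(10/3) = 9/10; row 4 (s4): 11/(20/3) = 33/20; row 5 (s5): 1/7 = 1/7.
Minimum ratio 1/7 is in the s5 row, so s5 leaves.

s5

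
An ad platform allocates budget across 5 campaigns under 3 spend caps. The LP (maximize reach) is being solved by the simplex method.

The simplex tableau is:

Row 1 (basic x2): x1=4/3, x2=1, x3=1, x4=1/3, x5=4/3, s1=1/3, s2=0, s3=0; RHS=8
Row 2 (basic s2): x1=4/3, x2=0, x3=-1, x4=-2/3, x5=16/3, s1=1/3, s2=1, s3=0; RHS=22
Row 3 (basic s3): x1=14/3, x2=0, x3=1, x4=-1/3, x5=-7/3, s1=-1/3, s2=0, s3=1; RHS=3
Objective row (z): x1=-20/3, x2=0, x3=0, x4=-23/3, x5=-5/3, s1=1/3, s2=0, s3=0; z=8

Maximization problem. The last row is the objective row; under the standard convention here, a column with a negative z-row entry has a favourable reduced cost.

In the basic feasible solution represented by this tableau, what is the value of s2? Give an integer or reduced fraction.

22

s2 is basic (row 2); its value is the RHS of that row: 22.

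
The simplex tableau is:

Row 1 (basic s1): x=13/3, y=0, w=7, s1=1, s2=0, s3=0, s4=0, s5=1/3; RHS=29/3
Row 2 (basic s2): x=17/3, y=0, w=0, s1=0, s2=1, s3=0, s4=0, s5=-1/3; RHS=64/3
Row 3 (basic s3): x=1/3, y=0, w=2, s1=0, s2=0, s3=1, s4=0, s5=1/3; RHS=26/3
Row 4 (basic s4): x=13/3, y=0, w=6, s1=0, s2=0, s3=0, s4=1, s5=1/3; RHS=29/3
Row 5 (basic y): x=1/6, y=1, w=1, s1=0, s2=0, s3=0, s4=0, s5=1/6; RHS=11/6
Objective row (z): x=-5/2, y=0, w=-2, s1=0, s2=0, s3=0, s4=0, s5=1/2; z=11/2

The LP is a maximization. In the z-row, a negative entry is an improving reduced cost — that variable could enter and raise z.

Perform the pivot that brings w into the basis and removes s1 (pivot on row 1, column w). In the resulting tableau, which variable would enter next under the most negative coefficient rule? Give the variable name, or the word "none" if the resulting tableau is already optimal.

Pivot element 7. New z-row = old z-row − (-2)·(row 1/7).
Updated z-row coefficients: x: -53/42, y: 0, w: 0, s1: 2/7, s2: 0, s3: 0, s4: 0, s5: 25/42.
The most negative is -53/42 in column x, so x would enter next.

x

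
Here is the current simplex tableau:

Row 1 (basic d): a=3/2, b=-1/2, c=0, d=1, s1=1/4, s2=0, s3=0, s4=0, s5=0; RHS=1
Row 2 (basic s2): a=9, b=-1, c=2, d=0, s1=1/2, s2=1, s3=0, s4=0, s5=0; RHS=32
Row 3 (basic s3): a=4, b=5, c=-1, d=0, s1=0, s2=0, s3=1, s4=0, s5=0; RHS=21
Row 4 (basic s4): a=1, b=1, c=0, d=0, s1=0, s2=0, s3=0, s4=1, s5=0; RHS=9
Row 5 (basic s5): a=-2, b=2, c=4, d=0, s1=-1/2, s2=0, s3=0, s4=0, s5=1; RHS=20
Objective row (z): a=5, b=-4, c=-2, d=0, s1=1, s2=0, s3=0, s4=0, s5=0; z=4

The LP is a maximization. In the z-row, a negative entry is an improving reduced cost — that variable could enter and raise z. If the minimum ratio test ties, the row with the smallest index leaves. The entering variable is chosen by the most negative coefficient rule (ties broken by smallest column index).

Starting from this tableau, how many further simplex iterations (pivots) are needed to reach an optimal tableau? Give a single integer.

pivot: b in, s3 out → z = 104/5
pivot: c in, s5 out → z = 310/11
No improving column remains; optimal.

2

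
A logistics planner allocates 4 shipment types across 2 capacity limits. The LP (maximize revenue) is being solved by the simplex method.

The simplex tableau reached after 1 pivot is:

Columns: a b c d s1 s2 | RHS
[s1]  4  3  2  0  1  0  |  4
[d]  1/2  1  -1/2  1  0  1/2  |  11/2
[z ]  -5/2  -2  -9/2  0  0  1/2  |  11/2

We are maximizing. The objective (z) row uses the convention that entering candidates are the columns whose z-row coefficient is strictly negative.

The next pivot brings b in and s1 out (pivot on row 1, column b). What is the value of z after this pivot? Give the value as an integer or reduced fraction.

Minimum ratio for b: 4/3 = 4/3.
z changes by −(z-row coeff of b)·ratio = −(-2)·(4/3) = 8/3.
New z = 11/2 + (8/3) = 49/6.

49/6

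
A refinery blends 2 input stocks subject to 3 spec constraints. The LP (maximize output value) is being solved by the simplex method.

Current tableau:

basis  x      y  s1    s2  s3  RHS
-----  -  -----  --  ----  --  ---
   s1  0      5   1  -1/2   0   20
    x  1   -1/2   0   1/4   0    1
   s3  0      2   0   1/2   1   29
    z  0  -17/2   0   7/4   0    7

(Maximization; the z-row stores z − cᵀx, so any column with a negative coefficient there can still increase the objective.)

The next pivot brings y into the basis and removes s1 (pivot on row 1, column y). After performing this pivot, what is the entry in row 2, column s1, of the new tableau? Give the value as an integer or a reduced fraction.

Pivot element is row 1, column y: 5.
Normalize row 1: new (row 1, s1) = 1/5 = 1/5.
row 2 ← row 2 − (-1/2)·(new row 1): 0 − (-1/2)·(1/5) = 1/10.

1/10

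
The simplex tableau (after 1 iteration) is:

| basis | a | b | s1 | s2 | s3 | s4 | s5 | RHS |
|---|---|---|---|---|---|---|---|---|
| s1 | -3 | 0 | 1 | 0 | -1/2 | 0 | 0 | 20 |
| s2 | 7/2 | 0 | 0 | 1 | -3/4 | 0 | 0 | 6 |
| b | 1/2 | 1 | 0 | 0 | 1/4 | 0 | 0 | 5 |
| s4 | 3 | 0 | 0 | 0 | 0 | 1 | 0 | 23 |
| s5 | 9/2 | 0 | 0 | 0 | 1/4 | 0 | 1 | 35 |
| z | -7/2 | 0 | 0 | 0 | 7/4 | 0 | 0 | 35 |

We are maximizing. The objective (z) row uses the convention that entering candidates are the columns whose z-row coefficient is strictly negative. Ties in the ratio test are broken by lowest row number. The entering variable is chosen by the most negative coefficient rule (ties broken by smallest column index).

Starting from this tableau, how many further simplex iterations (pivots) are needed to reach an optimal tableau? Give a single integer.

pivot: a in, s2 out → z = 41
No improving column remains; optimal.

1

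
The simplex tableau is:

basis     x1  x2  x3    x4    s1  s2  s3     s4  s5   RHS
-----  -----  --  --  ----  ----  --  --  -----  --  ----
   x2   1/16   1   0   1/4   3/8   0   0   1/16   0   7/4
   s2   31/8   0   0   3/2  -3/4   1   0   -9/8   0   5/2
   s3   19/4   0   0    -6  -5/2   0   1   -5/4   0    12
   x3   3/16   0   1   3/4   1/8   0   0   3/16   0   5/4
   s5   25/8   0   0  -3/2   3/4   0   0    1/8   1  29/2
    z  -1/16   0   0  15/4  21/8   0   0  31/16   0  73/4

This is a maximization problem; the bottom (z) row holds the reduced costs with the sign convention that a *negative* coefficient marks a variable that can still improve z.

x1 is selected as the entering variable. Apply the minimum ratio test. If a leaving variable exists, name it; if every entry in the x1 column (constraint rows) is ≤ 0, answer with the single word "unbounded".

Ratios: row 1 (x2): (7/4)/(1/16) = 28; row 2 (s2): (5/2)/(31/8) = 20/31; row 3 (s3): 12/(19/4) = 48/19; row 4 (x3): (5/4)/(3/16) = 20/3; row 5 (s5): (29/2)/(25/8) = 116/25.
Minimum ratio is in the s2 row, so s2 leaves.

s2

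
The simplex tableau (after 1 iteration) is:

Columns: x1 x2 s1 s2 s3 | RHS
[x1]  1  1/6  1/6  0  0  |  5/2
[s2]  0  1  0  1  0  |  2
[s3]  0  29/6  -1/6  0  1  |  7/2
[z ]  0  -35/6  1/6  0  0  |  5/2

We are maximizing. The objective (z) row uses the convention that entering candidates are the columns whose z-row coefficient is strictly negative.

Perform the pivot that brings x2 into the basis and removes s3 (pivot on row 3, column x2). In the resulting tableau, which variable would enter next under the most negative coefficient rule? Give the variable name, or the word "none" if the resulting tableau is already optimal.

Pivot element 29/6. New z-row = old z-row − (-35/6)·(row 3/(29/6)).
Updated z-row coefficients: x1: 0, x2: 0, s1: -1/29, s2: 0, s3: 35/29.
The most negative is -1/29 in column s1, so s1 would enter next.

s1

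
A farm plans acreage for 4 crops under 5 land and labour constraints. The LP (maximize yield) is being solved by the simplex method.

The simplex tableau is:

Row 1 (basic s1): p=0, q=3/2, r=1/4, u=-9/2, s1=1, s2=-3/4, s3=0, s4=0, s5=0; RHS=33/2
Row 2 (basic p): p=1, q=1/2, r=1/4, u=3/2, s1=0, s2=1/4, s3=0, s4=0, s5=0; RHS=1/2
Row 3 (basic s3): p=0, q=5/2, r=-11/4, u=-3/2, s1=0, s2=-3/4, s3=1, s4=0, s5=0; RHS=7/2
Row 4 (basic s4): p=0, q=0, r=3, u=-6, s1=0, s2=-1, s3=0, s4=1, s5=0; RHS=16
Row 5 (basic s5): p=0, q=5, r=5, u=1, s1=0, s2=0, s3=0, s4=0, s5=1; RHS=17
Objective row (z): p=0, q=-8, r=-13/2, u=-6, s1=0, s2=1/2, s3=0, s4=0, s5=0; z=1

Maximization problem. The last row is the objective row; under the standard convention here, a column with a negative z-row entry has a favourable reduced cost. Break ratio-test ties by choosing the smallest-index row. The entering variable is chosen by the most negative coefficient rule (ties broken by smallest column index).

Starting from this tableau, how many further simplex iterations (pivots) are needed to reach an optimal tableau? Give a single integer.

pivot: q in, p out → z = 9
pivot: r in, q out → z = 14
No improving column remains; optimal.

2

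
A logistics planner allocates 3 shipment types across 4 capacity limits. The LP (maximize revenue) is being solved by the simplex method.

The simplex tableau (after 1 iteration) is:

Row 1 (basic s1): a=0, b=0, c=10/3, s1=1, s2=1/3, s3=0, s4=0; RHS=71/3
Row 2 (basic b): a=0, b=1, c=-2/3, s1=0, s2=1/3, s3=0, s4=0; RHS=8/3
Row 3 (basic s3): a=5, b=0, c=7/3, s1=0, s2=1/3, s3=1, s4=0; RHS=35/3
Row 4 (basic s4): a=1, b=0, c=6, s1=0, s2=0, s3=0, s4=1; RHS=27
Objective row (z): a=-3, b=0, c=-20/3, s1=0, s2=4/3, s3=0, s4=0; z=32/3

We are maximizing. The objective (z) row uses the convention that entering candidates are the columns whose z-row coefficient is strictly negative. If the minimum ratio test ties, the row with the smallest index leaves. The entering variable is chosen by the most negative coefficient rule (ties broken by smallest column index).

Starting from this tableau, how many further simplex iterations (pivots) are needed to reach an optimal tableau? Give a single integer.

2

pivot: c in, s4 out → z = 122/3
pivot: a in, s3 out → z = 3415/83
No improving column remains; optimal.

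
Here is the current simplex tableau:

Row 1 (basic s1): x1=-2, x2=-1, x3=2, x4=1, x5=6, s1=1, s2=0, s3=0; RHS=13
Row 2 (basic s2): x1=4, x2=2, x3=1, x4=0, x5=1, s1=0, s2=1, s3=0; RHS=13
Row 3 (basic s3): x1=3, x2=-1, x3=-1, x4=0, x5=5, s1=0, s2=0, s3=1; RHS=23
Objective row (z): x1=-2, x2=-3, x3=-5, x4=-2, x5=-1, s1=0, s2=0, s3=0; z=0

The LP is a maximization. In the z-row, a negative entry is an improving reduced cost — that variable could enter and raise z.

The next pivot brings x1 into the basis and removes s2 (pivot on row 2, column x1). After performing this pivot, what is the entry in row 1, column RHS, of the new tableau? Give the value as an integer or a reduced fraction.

Pivot element is row 2, column x1: 4.
Normalize row 2: new (row 2, RHS) = 13/4 = 13/4.
row 1 ← row 1 − (-2)·(new row 2): 13 − (-2)·(13/4) = 39/2.

39/2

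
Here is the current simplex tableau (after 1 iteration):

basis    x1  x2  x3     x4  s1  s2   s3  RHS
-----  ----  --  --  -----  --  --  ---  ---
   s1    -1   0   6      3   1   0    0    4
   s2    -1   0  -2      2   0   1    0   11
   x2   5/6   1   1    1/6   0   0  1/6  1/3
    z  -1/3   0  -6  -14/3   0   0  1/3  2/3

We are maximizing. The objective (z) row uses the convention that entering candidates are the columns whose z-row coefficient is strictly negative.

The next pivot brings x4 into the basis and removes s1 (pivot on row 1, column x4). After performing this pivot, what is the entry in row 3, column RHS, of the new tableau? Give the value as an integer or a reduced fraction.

1/9

Pivot element is row 1, column x4: 3.
Normalize row 1: new (row 1, RHS) = 4/3 = 4/3.
row 3 ← row 3 − (1/6)·(new row 1): 1/3 − (1/6)·(4/3) = 1/9.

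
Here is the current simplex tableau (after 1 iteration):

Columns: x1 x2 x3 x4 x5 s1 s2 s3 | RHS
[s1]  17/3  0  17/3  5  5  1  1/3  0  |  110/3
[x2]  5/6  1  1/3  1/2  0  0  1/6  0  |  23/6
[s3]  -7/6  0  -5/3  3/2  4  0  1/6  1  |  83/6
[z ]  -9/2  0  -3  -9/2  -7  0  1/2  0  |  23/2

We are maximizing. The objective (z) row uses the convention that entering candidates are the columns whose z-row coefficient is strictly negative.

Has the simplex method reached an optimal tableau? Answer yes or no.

no

Column x1 has objective-row coefficient -9/2, which is negative; an improving pivot exists, so not yet optimal.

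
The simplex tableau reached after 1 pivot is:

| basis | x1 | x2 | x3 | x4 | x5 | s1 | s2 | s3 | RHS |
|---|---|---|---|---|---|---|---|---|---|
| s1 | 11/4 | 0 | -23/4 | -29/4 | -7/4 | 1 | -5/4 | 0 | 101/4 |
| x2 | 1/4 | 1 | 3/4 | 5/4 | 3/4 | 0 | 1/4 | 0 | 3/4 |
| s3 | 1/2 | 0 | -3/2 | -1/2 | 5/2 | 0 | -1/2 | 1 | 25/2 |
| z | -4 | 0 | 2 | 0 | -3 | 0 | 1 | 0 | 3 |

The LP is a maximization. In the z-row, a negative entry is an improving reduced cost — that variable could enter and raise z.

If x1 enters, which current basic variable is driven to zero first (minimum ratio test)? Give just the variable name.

x2

Ratios: row 1 (s1): (101/4)/(11/4) = 101/11; row 2 (x2): (3/4)/(1/4) = 3; row 3 (s3): (25/2)/(1/2) = 25.
Minimum ratio 3 is in the x2 row, so x2 leaves.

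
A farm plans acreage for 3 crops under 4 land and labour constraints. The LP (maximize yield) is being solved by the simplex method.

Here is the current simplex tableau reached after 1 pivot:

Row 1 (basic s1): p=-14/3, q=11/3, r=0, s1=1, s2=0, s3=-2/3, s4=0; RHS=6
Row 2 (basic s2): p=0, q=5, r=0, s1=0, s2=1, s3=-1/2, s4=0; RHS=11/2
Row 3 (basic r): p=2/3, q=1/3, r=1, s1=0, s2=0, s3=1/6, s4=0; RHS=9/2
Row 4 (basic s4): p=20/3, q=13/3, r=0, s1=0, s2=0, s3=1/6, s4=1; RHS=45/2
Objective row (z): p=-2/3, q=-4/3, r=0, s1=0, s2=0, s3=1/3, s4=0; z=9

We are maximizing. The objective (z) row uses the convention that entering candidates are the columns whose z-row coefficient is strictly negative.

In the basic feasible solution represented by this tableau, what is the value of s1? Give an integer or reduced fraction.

6

s1 is basic (row 1); its value is the RHS of that row: 6.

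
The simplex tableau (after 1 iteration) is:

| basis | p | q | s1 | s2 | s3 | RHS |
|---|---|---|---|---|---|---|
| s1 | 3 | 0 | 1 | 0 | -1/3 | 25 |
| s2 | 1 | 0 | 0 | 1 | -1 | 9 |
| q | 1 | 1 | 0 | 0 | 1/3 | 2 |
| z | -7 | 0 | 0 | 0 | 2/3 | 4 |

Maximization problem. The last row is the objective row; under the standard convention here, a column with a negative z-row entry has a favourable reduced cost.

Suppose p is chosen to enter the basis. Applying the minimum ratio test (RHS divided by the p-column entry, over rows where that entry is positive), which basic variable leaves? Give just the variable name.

Ratios: row 1 (s1): 25/3 = 25/3; row 2 (s2): 9/1 = 9; row 3 (q): 2/1 = 2.
Minimum ratio 2 is in the q row, so q leaves.

q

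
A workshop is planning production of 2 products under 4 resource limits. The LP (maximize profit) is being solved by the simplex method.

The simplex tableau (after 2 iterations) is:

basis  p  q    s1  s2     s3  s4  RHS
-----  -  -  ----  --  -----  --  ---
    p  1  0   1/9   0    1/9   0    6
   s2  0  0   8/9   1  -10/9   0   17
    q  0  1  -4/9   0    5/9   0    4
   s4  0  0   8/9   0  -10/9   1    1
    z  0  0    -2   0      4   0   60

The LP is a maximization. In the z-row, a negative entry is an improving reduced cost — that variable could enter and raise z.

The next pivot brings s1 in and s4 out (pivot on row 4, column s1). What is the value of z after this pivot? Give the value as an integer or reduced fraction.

249/4

Minimum ratio for s1: 1/(8/9) = 9/8.
z changes by −(z-row coeff of s1)·ratio = −(-2)·(9/8) = 9/4.
New z = 60 + (9/4) = 249/4.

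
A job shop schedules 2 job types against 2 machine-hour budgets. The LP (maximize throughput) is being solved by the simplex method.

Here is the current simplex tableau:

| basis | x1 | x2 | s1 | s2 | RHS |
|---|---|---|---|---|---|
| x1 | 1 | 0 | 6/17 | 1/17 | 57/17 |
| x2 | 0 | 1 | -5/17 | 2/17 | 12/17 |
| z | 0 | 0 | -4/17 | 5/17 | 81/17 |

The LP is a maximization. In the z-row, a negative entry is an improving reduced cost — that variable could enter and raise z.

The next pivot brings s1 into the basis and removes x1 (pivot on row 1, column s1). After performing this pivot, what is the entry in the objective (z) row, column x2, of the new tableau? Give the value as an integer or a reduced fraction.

Pivot element is row 1, column s1: 6/17.
Normalize row 1: new (row 1, x2) = 0/(6/17) = 0.
z-row ← z-row − (-4/17)·(new row 1): 0 − (-4/17)·0 = 0.

0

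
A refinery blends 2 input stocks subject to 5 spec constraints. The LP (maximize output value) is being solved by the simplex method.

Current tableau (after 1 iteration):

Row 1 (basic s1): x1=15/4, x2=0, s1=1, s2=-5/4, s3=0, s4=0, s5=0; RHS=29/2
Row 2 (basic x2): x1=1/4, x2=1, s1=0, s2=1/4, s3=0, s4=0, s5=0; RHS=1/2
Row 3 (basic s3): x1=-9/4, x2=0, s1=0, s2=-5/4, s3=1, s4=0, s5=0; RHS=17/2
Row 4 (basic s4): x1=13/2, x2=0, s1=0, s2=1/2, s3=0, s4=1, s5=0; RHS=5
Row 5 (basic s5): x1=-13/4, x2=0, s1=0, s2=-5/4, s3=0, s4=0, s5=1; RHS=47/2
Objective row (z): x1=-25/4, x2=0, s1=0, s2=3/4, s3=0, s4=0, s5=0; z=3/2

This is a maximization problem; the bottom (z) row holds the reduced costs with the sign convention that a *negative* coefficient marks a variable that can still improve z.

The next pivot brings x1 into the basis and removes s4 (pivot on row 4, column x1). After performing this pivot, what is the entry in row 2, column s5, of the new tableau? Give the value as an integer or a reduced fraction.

Pivot element is row 4, column x1: 13/2.
Normalize row 4: new (row 4, s5) = 0/(13/2) = 0.
row 2 ← row 2 − (1/4)·(new row 4): 0 − (1/4)·0 = 0.

0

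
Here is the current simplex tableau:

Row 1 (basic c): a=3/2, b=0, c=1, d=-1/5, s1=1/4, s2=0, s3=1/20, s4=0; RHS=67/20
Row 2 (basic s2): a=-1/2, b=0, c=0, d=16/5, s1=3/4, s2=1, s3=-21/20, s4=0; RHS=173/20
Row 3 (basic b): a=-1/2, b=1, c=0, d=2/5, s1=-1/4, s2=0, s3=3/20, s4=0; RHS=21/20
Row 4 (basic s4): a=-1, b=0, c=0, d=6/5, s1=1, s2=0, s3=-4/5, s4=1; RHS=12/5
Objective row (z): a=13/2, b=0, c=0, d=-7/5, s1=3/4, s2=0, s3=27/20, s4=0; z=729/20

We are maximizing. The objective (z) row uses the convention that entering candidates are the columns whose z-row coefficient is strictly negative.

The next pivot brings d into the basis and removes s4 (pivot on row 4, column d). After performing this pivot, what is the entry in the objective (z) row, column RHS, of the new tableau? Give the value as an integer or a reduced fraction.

Pivot element is row 4, column d: 6/5.
Normalize row 4: new (row 4, RHS) = (12/5)/(6/5) = 2.
z-row ← z-row − (-7/5)·(new row 4): 729/20 − (-7/5)·2 = 157/4.

157/4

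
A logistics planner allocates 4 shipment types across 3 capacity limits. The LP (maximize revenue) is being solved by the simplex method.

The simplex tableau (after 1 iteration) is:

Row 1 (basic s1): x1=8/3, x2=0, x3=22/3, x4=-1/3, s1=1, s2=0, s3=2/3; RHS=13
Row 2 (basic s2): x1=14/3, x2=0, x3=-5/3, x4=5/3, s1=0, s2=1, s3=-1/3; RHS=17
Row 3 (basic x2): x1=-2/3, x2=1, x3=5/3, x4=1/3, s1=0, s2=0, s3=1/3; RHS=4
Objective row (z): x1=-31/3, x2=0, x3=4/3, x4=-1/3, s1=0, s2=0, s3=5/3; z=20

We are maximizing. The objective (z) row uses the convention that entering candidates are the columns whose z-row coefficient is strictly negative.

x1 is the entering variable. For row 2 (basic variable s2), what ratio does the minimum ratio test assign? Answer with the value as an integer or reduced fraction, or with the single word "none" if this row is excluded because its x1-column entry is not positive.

Ratio = RHS / (x1 entry) = 17 / (14/3) = 51/14.

51/14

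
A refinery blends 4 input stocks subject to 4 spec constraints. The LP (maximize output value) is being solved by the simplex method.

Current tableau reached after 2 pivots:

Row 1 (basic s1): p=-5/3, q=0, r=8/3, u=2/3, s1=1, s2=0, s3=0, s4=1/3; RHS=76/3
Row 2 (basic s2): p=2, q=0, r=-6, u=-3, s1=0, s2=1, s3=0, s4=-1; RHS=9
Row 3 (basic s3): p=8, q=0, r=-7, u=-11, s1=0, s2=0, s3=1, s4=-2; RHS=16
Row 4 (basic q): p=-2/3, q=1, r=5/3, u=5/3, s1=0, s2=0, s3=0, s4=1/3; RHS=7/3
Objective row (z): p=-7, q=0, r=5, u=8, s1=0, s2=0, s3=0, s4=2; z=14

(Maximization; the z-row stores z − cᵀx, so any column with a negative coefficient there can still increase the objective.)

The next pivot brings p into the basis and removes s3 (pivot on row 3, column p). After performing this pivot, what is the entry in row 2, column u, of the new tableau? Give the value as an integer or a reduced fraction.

-1/4

Pivot element is row 3, column p: 8.
Normalize row 3: new (row 3, u) = (-11)/8 = -11/8.
row 2 ← row 2 − 2·(new row 3): -3 − 2·(-11/8) = -1/4.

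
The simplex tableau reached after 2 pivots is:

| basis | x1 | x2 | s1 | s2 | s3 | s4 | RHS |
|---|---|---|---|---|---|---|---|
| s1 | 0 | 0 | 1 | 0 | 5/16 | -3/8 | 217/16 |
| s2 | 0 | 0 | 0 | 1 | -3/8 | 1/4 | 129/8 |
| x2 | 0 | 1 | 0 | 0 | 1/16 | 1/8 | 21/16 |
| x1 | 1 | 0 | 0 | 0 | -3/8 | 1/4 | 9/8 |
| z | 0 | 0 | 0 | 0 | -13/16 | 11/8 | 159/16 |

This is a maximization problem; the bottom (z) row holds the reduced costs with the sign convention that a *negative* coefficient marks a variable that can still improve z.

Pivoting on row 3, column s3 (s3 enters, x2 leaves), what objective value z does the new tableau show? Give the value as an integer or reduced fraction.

Minimum ratio for s3: (21/16)/(1/16) = 21.
z changes by −(z-row coeff of s3)·ratio = −(-13/16)·21 = 273/16.
New z = 159/16 + (273/16) = 27.

27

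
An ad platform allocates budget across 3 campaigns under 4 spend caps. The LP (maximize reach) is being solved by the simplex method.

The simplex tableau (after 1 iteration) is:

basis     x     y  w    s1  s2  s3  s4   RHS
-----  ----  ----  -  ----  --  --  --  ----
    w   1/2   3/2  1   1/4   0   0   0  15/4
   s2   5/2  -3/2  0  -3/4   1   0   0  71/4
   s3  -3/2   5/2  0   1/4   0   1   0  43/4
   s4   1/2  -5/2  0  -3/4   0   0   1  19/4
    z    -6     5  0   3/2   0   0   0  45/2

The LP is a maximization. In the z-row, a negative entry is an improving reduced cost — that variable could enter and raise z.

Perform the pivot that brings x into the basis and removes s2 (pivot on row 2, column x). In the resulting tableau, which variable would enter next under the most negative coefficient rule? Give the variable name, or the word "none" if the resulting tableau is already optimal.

Pivot element 5/2. New z-row = old z-row − (-6)·(row 2/(5/2)).
Updated z-row coefficients: x: 0, y: 7/5, w: 0, s1: -3/10, s2: 12/5, s3: 0, s4: 0.
The most negative is -3/10 in column s1, so s1 would enter next.

s1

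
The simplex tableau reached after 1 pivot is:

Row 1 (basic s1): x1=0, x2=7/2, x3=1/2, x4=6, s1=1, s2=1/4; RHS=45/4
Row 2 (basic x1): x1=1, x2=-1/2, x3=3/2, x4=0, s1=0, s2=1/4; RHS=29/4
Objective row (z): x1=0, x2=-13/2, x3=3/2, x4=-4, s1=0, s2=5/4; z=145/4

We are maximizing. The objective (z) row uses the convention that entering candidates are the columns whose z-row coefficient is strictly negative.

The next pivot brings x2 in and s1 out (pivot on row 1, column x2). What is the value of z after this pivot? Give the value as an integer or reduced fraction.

Minimum ratio for x2: (45/4)/(7/2) = 45/14.
z changes by −(z-row coeff of x2)·ratio = −(-13/2)·(45/14) = 585/28.
New z = 145/4 + (585/28) = 400/7.

400/7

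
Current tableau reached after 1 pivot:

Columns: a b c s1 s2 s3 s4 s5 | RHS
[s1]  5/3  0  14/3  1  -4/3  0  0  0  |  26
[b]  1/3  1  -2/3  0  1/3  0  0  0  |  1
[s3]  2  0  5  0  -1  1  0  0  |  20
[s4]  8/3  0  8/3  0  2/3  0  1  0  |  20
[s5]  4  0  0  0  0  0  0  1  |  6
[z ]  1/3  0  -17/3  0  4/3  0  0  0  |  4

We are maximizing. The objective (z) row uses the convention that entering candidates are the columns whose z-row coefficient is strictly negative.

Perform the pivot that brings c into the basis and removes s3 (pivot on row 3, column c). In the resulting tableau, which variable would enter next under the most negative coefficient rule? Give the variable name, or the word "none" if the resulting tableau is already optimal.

none

Pivot element 5. New z-row = old z-row − (-17/3)·(row 3/5).
Updated z-row coefficients: a: 13/5, b: 0, c: 0, s1: 0, s2: 1/5, s3: 17/15, s4: 0, s5: 0.
No coefficient is strictly negative; the tableau after this pivot is optimal.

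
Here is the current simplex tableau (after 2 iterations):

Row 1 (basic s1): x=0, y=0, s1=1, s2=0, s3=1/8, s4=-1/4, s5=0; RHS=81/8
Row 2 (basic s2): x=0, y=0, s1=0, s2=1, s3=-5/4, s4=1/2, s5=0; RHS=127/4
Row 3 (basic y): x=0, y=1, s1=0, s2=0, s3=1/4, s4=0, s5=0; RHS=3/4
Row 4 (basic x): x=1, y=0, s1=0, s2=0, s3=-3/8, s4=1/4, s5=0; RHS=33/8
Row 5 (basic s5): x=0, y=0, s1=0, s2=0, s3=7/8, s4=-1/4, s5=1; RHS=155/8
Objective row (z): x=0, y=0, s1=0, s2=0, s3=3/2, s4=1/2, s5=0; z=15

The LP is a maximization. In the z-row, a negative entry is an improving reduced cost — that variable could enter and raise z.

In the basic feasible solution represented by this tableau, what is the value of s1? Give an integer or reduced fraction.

s1 is basic (row 1); its value is the RHS of that row: 81/8.

81/8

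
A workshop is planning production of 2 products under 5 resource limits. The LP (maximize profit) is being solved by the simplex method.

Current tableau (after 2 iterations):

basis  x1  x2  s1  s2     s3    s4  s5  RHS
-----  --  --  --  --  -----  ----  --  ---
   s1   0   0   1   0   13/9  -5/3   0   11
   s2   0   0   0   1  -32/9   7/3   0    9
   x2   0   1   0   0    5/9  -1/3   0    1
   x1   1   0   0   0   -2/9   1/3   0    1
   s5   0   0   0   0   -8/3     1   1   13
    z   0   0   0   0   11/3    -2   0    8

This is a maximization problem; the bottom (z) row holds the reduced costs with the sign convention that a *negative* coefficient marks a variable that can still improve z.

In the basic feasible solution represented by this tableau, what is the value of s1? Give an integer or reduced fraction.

s1 is basic (row 1); its value is the RHS of that row: 11.

11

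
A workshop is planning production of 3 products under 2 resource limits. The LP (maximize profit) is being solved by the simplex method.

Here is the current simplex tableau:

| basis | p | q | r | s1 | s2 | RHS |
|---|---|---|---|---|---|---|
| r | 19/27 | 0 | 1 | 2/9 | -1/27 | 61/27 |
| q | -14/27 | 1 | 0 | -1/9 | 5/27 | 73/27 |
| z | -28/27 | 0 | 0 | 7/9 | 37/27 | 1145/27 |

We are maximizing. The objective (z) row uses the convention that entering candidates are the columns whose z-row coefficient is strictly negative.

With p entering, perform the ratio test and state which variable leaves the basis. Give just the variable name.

Ratios: row 1 (r): (61/27)/(19/27) = 61/19; row 2 (q): entry -14/27 ≤ 0, skip.
Minimum ratio 61/19 is in the r row, so r leaves.

r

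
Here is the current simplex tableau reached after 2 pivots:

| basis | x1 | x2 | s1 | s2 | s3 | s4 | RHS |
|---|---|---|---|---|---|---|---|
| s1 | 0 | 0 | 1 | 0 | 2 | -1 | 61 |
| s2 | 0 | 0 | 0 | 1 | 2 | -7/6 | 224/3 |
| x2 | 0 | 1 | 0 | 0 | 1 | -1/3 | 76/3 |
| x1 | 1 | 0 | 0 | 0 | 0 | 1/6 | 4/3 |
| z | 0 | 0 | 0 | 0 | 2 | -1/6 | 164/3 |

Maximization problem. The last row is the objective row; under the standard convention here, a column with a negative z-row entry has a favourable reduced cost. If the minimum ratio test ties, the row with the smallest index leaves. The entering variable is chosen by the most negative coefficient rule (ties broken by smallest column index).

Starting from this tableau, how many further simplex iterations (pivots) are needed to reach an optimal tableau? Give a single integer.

1

pivot: s4 in, x1 out → z = 56
No improving column remains; optimal.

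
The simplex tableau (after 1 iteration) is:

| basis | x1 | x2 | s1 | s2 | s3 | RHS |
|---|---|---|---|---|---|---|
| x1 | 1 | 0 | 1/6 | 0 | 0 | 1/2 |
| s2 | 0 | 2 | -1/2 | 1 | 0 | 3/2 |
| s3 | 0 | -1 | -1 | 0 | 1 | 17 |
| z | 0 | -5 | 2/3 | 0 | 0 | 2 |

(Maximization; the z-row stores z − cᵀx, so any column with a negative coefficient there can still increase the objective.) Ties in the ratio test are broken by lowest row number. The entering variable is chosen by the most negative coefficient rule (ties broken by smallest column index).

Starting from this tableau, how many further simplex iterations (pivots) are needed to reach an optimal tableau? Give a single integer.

2

pivot: x2 in, s2 out → z = 23/4
pivot: s1 in, x1 out → z = 15/2
No improving column remains; optimal.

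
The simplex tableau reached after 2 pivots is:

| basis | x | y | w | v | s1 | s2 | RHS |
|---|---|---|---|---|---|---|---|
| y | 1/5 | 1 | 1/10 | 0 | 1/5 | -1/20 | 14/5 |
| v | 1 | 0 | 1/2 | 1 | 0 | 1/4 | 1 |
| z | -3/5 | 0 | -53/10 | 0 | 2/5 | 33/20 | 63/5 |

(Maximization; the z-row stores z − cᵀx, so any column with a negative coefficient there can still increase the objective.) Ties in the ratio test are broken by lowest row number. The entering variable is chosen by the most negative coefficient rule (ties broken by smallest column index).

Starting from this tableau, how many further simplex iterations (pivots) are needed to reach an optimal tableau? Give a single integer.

pivot: w in, v out → z = 116/5
No improving column remains; optimal.

1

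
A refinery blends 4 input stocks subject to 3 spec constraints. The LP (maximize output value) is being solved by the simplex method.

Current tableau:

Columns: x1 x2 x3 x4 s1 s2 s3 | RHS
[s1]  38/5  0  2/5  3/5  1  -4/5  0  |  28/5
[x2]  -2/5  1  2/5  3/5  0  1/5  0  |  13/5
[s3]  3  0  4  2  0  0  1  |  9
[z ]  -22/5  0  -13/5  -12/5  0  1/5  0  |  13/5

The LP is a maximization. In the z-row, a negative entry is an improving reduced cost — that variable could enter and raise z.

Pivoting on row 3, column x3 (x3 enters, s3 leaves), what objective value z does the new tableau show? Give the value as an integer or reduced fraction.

Minimum ratio for x3: 9/4 = 9/4.
z changes by −(z-row coeff of x3)·ratio = −(-13/5)·(9/4) = 117/20.
New z = 13/5 + (117/20) = 169/20.

169/20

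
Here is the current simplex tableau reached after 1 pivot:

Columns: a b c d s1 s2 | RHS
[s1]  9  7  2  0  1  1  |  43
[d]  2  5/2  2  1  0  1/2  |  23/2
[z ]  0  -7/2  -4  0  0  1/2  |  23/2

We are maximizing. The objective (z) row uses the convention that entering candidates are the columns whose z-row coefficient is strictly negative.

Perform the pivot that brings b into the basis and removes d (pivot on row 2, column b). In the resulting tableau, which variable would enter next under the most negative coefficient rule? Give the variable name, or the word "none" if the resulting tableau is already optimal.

Pivot element 5/2. New z-row = old z-row − (-7/2)·(row 2/(5/2)).
Updated z-row coefficients: a: 14/5, b: 0, c: -6/5, d: 7/5, s1: 0, s2: 6/5.
The most negative is -6/5 in column c, so c would enter next.

c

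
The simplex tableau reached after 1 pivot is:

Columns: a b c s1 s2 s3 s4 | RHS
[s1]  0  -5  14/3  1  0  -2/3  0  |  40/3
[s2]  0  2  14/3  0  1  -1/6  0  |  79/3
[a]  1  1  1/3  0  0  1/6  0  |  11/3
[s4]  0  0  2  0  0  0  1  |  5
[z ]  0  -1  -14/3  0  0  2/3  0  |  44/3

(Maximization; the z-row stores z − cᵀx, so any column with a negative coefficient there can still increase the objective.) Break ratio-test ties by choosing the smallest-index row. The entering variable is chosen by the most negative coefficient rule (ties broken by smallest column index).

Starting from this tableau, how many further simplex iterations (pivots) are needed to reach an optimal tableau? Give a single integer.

pivot: c in, s4 out → z = 79/3
pivot: b in, a out → z = 175/6
No improving column remains; optimal.

2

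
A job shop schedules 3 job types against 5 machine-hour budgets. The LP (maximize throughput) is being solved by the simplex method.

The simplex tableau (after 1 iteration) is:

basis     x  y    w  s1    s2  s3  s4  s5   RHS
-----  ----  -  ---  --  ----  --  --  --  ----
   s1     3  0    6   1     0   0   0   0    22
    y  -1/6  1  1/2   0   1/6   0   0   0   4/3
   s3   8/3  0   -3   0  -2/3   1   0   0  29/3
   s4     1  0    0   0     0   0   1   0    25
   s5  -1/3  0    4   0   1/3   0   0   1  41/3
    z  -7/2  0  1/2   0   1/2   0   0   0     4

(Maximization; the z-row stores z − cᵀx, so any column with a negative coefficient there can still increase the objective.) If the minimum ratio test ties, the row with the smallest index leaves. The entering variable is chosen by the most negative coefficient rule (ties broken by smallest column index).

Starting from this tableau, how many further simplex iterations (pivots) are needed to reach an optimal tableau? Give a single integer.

3

pivot: x in, s3 out → z = 267/16
pivot: w in, s1 out → z = 623/30
pivot: s2 in, w out → z = 89/4
No improving column remains; optimal.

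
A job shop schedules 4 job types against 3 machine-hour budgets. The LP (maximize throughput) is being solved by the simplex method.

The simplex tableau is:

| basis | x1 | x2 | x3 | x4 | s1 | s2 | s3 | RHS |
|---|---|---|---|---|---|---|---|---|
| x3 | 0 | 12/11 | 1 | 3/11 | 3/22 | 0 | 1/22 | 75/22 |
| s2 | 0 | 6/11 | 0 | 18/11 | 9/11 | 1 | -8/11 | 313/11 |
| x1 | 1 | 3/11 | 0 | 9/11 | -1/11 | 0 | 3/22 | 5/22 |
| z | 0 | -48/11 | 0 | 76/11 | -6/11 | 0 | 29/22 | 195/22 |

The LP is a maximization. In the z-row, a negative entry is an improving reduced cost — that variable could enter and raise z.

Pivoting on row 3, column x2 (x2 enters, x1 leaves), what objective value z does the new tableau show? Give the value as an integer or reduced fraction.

Minimum ratio for x2: (5/22)/(3/11) = 5/6.
z changes by −(z-row coeff of x2)·ratio = −(-48/11)·(5/6) = 40/11.
New z = 195/22 + (40/11) = 25/2.

25/2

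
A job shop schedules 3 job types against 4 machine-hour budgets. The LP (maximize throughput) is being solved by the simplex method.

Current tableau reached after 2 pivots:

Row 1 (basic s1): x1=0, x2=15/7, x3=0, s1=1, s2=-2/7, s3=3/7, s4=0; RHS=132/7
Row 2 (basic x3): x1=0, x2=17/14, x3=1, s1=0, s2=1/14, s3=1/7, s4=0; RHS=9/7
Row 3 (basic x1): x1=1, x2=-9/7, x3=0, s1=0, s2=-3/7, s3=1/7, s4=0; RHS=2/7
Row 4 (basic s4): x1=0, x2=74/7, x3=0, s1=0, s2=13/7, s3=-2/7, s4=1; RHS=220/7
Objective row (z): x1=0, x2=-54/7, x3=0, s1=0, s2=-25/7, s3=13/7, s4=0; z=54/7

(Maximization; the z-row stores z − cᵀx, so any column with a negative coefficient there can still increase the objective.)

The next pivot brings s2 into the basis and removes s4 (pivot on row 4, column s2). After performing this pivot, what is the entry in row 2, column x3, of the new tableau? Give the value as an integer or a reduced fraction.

1

Pivot element is row 4, column s2: 13/7.
Normalize row 4: new (row 4, x3) = 0/(13/7) = 0.
row 2 ← row 2 − (1/14)·(new row 4): 1 − (1/14)·0 = 1.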